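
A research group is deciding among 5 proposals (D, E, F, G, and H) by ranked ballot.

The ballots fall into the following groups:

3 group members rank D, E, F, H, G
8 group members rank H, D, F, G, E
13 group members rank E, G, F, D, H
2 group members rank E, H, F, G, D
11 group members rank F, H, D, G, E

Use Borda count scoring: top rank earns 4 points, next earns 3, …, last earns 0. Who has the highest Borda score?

Borda scores:
  D: 3·4 + 8·3 + 13·1 + 2·0 + 11·2 = 71
  E: 3·3 + 8·0 + 13·4 + 2·4 + 11·0 = 69
  F: 3·2 + 8·2 + 13·2 + 2·2 + 11·4 = 96
  G: 3·0 + 8·1 + 13·3 + 2·1 + 11·1 = 60
  H: 3·1 + 8·4 + 13·0 + 2·3 + 11·3 = 74
F has the highest total.

F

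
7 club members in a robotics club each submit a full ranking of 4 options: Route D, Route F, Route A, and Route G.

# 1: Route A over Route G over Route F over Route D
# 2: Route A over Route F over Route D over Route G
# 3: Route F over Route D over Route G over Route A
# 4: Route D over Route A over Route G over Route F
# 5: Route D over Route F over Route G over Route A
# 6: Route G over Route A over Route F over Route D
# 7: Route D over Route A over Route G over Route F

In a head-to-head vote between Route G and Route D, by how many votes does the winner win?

3

Ballots ranking Route G above Route D: 2.
Ballots ranking Route D above Route G: 5.
Route D wins 5–2, a margin of 3.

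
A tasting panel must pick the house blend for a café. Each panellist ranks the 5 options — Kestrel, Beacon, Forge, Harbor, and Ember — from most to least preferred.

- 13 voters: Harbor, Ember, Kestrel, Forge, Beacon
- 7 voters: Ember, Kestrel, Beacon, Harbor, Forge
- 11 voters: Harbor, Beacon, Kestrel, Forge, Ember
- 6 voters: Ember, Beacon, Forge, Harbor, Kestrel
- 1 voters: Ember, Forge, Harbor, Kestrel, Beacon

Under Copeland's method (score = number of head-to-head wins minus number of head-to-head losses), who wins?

Pairwise results:
  Kestrel vs Beacon: Kestrel wins 21–17.
  Kestrel vs Forge: Kestrel wins 31–7.
  Kestrel vs Harbor: Harbor wins 31–7.
  Kestrel vs Ember: Ember wins 27–11.
  Beacon vs Forge: Beacon wins 24–14.
  Beacon vs Harbor: Harbor wins 25–13.
  Beacon vs Ember: Ember wins 27–11.
  Forge vs Harbor: Harbor wins 31–7.
  Forge vs Ember: Ember wins 27–11.
  Harbor vs Ember: Harbor wins 24–14.
Copeland scores (wins − losses):
  Kestrel: 2 − 2 = 0
  Beacon: 1 − 3 = -2
  Forge: 0 − 4 = -4
  Harbor: 4 − 0 = 4
  Ember: 3 − 1 = 2
Harbor has the best Copeland score.

Harbor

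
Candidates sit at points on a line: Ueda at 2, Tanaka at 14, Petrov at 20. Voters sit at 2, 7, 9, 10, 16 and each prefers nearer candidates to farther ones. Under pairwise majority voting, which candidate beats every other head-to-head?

Tanaka

With single-peaked preferences on a line, the Condorcet winner is the candidate closest to the median voter.
The median voter (position 9) is closest to Tanaka at 14.
Check: Tanaka vs Ueda — voters closer to Tanaka: 3 of 5.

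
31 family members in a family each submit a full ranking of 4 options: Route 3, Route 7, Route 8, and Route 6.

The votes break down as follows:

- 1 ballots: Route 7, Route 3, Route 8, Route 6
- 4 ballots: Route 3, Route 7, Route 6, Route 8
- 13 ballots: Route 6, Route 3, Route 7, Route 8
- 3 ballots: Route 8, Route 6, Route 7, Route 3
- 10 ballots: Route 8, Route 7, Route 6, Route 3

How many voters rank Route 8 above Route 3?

Ballots ranking Route 8 above Route 3: 3+10 = 13.
Ballots ranking Route 3 above Route 8: 1+4+13 = 18.
So 13 of 31 voters prefer Route 8 to Route 3.

13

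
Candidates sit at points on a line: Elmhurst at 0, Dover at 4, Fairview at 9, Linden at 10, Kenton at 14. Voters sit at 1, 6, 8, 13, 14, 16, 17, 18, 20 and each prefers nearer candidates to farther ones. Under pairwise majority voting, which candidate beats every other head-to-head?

With single-peaked preferences on a line, the Condorcet winner is the candidate closest to the median voter.
The median voter (position 14) is closest to Kenton at 14.
Check: Kenton vs Dover — voters closer to Kenton: 6 of 9.

Kenton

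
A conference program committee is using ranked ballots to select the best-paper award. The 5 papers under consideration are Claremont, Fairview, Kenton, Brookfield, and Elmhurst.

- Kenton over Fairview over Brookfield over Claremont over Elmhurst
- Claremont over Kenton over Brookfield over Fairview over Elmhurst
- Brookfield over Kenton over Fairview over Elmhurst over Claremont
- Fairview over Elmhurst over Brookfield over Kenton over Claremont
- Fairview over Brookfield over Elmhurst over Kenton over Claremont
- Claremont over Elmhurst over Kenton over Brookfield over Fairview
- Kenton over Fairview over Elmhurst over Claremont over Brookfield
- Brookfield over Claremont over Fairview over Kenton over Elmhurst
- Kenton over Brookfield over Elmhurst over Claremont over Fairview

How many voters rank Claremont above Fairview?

Ballots ranking Claremont above Fairview: 4.
Ballots ranking Fairview above Claremont: 5.
So 4 of 9 voters prefer Claremont to Fairview.

4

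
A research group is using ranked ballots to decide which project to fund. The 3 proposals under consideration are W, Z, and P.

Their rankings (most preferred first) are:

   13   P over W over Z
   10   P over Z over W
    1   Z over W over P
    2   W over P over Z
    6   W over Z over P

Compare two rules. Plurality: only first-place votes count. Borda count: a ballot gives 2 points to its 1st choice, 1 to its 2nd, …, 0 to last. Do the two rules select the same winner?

Yes

Plurality first-place counts: W 8, Z 1, P 23 → P.
Borda totals: W 30, Z 18, P 48 → P.
The two rules agree on P.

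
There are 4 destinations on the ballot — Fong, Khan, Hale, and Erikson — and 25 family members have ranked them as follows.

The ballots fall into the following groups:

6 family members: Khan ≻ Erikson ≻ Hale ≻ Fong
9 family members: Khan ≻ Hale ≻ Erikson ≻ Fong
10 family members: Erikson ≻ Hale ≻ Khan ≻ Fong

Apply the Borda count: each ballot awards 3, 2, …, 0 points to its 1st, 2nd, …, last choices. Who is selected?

Borda scores:
  Fong: 6·0 + 9·0 + 10·0 = 0
  Khan: 6·3 + 9·3 + 10·1 = 55
  Hale: 6·1 + 9·2 + 10·2 = 44
  Erikson: 6·2 + 9·1 + 10·3 = 51
Khan has the highest total.

Khan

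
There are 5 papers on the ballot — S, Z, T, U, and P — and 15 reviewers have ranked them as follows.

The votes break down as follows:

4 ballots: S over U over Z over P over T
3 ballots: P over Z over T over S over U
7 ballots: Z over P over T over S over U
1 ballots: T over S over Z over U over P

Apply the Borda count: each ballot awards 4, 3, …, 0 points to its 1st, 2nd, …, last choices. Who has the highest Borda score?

Borda scores:
  S: 4·4 + 3·1 + 7·1 + 3 = 29
  Z: 4·2 + 3·3 + 7·4 + 2 = 47
  T: 4·0 + 3·2 + 7·2 + 4 = 24
  U: 4·3 + 3·0 + 7·0 + 1 = 13
  P: 4·1 + 3·4 + 7·3 + 0 = 37
Z has the highest total.

Z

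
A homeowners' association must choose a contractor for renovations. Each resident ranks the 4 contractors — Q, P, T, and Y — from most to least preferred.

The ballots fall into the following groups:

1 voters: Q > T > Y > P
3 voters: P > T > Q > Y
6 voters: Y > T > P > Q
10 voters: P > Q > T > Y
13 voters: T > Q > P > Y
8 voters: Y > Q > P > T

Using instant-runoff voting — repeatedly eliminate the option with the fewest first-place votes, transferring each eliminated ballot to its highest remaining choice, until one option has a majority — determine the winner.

T

Round 1: Y 14, P 13, T 13, Q 1. Q has the fewest and is eliminated.
Round 2: T 14, Y 14, P 13. P has the fewest and is eliminated.
Round 3: T 27, Y 14. T has a majority.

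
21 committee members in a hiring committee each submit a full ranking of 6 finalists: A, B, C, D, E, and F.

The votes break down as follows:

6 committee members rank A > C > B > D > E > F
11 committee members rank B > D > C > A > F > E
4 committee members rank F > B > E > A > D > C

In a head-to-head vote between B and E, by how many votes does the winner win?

Ballots ranking B above E: 6+11+4 = 21.
Ballots ranking E above B: 0.
B wins 21–0, a margin of 21.

21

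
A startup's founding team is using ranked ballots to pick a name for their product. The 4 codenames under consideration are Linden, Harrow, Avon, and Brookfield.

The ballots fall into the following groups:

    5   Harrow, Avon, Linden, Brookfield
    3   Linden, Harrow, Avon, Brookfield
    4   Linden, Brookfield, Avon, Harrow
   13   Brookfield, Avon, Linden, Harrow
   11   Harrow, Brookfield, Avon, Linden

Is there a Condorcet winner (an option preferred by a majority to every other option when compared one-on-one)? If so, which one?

Head-to-head results (36 voters total):
Linden vs Harrow: Linden wins 20–16.
Linden vs Avon: Avon wins 29–7.
Linden vs Brookfield: Brookfield wins 24–12.
Harrow vs Avon: Harrow wins 19–17.
Harrow vs Brookfield: Harrow wins 19–17.
Avon vs Brookfield: Brookfield wins 28–8.
No candidate beats all others: Linden beats Harrow beats Avon beats Linden, a majority cycle.

There is no Condorcet winner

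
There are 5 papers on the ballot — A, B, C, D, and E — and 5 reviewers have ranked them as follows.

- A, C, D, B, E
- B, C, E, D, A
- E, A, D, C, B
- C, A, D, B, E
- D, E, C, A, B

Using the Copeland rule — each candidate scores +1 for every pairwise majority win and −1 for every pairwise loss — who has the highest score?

C

Pairwise results:
  A vs B: A wins 4–1.
  A vs C: C wins 3–2.
  A vs D: A wins 3–2.
  A vs E: E wins 3–2.
  B vs C: C wins 4–1.
  B vs D: D wins 4–1.
  B vs E: B wins 3–2.
  C vs D: C wins 3–2.
  C vs E: C wins 3–2.
  D vs E: D wins 3–2.
Copeland scores (wins − losses):
  A: 2 − 2 = 0
  B: 1 − 3 = -2
  C: 4 − 0 = 4
  D: 2 − 2 = 0
  E: 1 − 3 = -2
C has the best Copeland score.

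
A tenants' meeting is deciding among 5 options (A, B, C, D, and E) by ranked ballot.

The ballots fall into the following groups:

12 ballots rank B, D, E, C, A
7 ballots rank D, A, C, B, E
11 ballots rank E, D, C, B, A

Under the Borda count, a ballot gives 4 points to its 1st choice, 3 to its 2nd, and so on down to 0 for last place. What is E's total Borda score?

Borda scores:
  A: 12·0 + 7·3 + 11·0 = 21
  B: 12·4 + 7·1 + 11·1 = 66
  C: 12·1 + 7·2 + 11·2 = 48
  D: 12·3 + 7·4 + 11·3 = 97
  E: 12·2 + 7·0 + 11·4 = 68

68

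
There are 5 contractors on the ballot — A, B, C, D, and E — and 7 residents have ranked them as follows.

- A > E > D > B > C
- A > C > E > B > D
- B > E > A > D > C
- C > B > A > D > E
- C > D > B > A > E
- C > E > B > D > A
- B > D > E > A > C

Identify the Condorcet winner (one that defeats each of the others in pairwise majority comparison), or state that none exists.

None — there is no Condorcet winner

Head-to-head results (7 voters total):
A vs B: B wins 5–2.
A vs C: A wins 4–3.
A vs D: A wins 4–3.
A vs E: A wins 4–3.
B vs C: C wins 4–3.
B vs D: B wins 5–2.
B vs E: B wins 4–3.
C vs D: C wins 4–3.
C vs E: C wins 4–3.
D vs E: E wins 4–3.
No candidate beats all others: A beats C beats B beats A, a majority cycle.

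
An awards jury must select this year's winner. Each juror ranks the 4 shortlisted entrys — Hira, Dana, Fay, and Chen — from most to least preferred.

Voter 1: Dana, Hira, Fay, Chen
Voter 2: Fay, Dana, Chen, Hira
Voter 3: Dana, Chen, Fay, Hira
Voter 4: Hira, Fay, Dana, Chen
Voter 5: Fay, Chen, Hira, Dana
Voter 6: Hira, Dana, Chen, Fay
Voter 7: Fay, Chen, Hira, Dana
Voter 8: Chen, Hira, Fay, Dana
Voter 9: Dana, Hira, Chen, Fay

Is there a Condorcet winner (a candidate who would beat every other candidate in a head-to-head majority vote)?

No

Head-to-head results (9 voters total):
Hira vs Dana: Hira wins 5–4.
Hira vs Fay: Hira wins 5–4.
Hira vs Chen: Chen wins 5–4.
Dana vs Fay: Fay wins 5–4.
Dana vs Chen: Dana wins 6–3.
Fay vs Chen: Fay wins 5–4.
No candidate beats all others: Hira beats Dana beats Chen beats Hira, a majority cycle.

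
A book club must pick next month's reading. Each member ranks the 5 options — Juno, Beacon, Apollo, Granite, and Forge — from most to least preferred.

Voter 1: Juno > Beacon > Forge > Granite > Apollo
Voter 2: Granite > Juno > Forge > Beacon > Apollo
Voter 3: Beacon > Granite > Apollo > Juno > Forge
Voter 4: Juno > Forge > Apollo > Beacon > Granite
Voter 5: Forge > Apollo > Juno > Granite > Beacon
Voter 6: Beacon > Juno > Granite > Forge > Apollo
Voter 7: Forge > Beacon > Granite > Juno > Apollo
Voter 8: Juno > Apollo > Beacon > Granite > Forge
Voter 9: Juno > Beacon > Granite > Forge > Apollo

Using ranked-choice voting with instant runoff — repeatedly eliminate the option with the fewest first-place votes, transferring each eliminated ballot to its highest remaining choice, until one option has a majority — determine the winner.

Round 1: Juno 4, Beacon 2, Forge 2, Granite 1, Apollo 0. Apollo has the fewest and is eliminated.
Round 2: Juno 4, Beacon 2, Forge 2, Granite 1. Granite has the fewest and is eliminated.
Round 3: Juno 5, Beacon 2, Forge 2. Juno has a majority.

Juno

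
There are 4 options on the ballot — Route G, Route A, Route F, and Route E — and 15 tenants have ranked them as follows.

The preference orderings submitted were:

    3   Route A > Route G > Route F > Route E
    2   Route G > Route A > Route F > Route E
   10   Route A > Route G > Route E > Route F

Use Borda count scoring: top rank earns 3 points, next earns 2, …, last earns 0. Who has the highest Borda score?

Borda scores:
  Route G: 3·2 + 2·3 + 10·2 = 32
  Route A: 3·3 + 2·2 + 10·3 = 43
  Route F: 3·1 + 2·1 + 10·0 = 5
  Route E: 3·0 + 2·0 + 10·1 = 10
Route A has the highest total.

Route A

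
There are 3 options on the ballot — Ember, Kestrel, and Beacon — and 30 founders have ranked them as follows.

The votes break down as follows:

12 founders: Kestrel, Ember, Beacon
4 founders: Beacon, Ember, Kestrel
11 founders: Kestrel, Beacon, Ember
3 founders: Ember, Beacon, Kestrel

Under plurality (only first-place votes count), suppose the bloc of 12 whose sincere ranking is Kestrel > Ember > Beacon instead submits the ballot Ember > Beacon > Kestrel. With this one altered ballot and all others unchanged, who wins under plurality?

Ember

First-place totals with the altered ballot: Ember 15, Kestrel 11, Beacon 4.
The switch changes the winner from Kestrel to Ember.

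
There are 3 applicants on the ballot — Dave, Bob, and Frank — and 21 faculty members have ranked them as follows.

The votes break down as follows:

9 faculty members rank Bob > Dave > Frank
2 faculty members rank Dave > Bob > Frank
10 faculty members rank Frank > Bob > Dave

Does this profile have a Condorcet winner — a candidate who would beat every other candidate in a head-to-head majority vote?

Yes

Head-to-head results (21 voters total):
Dave vs Bob: Bob wins 19–2.
Dave vs Frank: Dave wins 11–10.
Bob vs Frank: Bob wins 11–10.
Bob beats each rival — Dave (19–2), Frank (11–10) — so Bob is the Condorcet winner.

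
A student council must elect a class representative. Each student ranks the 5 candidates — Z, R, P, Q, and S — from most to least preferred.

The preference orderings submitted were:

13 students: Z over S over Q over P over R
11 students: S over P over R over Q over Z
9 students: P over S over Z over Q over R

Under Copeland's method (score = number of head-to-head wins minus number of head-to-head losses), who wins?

Pairwise results:
  Z vs R: Z wins 22–11.
  Z vs P: P wins 20–13.
  Z vs Q: Z wins 22–11.
  Z vs S: S wins 20–13.
  R vs P: P wins 33–0.
  R vs Q: Q wins 22–11.
  R vs S: S wins 33–0.
  P vs Q: P wins 20–13.
  P vs S: S wins 24–9.
  Q vs S: S wins 33–0.
Copeland scores (wins − losses):
  Z: 2 − 2 = 0
  R: 0 − 4 = -4
  P: 3 − 1 = 2
  Q: 1 − 3 = -2
  S: 4 − 0 = 4
S has the best Copeland score.

S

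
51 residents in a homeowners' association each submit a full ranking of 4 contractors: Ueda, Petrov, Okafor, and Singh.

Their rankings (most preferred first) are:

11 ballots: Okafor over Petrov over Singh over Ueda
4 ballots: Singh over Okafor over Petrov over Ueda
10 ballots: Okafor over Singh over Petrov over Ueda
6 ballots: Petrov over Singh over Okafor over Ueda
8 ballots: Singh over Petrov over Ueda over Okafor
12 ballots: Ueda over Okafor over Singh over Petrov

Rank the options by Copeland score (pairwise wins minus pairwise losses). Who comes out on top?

Pairwise results:
  Ueda vs Petrov: Petrov wins 39–12.
  Ueda vs Okafor: Okafor wins 31–20.
  Ueda vs Singh: Singh wins 39–12.
  Petrov vs Okafor: Okafor wins 37–14.
  Petrov vs Singh: Singh wins 34–17.
  Okafor vs Singh: Okafor wins 33–18.
Copeland scores (wins − losses):
  Ueda: 0 − 3 = -3
  Petrov: 1 − 2 = -1
  Okafor: 3 − 0 = 3
  Singh: 2 − 1 = 1
Okafor has the best Copeland score.

Okafor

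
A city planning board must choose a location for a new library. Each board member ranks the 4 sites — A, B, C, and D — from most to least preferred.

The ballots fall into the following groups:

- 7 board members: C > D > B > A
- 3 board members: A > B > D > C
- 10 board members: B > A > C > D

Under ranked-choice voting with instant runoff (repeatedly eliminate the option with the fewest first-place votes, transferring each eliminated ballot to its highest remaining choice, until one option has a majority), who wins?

Round 1: B 10, C 7, A 3, D 0. D has the fewest and is eliminated.
Round 2: B 10, C 7, A 3. A has the fewest and is eliminated.
Round 3: B 13, C 7. B has a majority.

B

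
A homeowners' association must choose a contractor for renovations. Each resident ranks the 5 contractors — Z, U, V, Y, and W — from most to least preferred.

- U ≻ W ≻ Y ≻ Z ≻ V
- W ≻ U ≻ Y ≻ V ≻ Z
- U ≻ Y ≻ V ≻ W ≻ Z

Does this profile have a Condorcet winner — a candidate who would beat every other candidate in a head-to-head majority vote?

Head-to-head results (3 voters total):
Z vs U: U wins 3–0.
Z vs V: V wins 2–1.
Z vs Y: Y wins 3–0.
Z vs W: W wins 3–0.
U vs V: U wins 3–0.
U vs Y: U wins 3–0.
U vs W: U wins 2–1.
V vs Y: Y wins 3–0.
V vs W: W wins 2–1.
Y vs W: W wins 2–1.
U beats each rival — Z (3–0), V (3–0), Y (3–0), W (2–1) — so U is the Condorcet winner.

Yes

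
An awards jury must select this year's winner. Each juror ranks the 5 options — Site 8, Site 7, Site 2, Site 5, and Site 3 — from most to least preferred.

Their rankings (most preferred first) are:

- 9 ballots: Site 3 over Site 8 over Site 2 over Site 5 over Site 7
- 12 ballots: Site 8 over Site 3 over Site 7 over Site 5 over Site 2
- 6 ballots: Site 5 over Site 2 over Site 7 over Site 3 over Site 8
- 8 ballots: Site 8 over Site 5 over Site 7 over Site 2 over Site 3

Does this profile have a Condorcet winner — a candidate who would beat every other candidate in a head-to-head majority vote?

Head-to-head results (35 voters total):
Site 8 vs Site 7: Site 8 wins 29–6.
Site 8 vs Site 2: Site 8 wins 29–6.
Site 8 vs Site 5: Site 8 wins 29–6.
Site 8 vs Site 3: Site 8 wins 20–15.
Site 7 vs Site 2: Site 7 wins 20–15.
Site 7 vs Site 5: Site 5 wins 23–12.
Site 7 vs Site 3: Site 3 wins 21–14.
Site 2 vs Site 5: Site 5 wins 26–9.
Site 2 vs Site 3: Site 3 wins 21–14.
Site 5 vs Site 3: Site 3 wins 21–14.
Site 8 beats each rival — Site 7 (29–6), Site 2 (29–6), Site 5 (29–6), Site 3 (20–15) — so Site 8 is the Condorcet winner.

Yes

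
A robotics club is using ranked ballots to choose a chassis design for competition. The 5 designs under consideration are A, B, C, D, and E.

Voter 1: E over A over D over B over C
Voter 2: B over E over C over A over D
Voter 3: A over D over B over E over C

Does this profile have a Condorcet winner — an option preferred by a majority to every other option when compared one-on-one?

No

Head-to-head results (3 voters total):
A vs B: A wins 2–1.
A vs C: A wins 2–1.
A vs D: A wins 3–0.
A vs E: E wins 2–1.
B vs C: B wins 3–0.
B vs D: D wins 2–1.
B vs E: B wins 2–1.
C vs D: D wins 2–1.
C vs E: E wins 3–0.
D vs E: E wins 2–1.
No candidate beats all others: A beats B beats E beats A, a majority cycle.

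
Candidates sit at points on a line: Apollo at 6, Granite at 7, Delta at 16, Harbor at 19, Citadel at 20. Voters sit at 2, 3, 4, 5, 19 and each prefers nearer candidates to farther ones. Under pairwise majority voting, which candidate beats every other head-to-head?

With single-peaked preferences on a line, the Condorcet winner is the candidate closest to the median voter.
The median voter (position 4) is closest to Apollo at 6.
Check: Apollo vs Delta — voters closer to Apollo: 4 of 5.

Apollo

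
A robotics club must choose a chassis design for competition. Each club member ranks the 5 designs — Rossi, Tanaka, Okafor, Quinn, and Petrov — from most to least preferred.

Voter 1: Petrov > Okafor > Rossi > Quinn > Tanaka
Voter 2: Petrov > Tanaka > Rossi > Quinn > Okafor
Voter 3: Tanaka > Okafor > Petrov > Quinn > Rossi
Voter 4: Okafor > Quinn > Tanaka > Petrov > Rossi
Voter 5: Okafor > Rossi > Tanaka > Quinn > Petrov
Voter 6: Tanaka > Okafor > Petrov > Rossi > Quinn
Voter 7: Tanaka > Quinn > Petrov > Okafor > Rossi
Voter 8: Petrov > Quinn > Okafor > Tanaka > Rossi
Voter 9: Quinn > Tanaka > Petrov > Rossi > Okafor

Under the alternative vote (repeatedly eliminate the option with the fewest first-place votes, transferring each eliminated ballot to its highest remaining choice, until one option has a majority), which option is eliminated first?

Round 1: Tanaka 3, Petrov 3, Okafor 2, Quinn 1, Rossi 0. Rossi has the fewest and is eliminated.
Round 2: Tanaka 3, Petrov 3, Okafor 2, Quinn 1. Quinn has the fewest and is eliminated.
Round 3: Tanaka 4, Petrov 3, Okafor 2. Okafor has the fewest and is eliminated.
Round 4: Tanaka 6, Petrov 3. Tanaka has a majority.

Rossi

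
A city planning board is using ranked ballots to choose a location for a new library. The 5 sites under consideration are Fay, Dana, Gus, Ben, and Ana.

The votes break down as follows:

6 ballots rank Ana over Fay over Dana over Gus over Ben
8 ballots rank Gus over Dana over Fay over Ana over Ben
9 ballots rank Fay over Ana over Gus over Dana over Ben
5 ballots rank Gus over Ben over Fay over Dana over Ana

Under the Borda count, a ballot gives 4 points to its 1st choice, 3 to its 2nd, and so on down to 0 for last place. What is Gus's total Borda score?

Borda scores:
  Fay: 6·3 + 8·2 + 9·4 + 5·2 = 80
  Dana: 6·2 + 8·3 + 9·1 + 5·1 = 50
  Gus: 6·1 + 8·4 + 9·2 + 5·4 = 76
  Ben: 6·0 + 8·0 + 9·0 + 5·3 = 15
  Ana: 6·4 + 8·1 + 9·3 + 5·0 = 59

76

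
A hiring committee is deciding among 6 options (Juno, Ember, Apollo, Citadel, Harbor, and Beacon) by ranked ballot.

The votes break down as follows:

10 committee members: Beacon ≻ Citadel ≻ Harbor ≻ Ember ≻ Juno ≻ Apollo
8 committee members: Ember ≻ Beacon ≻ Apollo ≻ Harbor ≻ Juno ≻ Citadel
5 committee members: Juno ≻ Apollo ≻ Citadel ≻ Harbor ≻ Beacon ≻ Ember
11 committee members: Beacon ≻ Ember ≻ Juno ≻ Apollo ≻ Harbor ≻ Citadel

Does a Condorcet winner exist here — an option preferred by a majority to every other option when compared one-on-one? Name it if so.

Head-to-head results (34 voters total):
Juno vs Ember: Ember wins 29–5.
Juno vs Apollo: Juno wins 26–8.
Juno vs Citadel: Juno wins 24–10.
Juno vs Harbor: Harbor wins 18–16.
Juno vs Beacon: Beacon wins 29–5.
Ember vs Apollo: Ember wins 29–5.
Ember vs Citadel: Ember wins 19–15.
Ember vs Harbor: Ember wins 19–15.
Ember vs Beacon: Beacon wins 26–8.
Apollo vs Citadel: Apollo wins 24–10.
Apollo vs Harbor: Apollo wins 24–10.
Apollo vs Beacon: Beacon wins 29–5.
Citadel vs Harbor: Harbor wins 19–15.
Citadel vs Beacon: Beacon wins 29–5.
Harbor vs Beacon: Beacon wins 29–5.
Beacon beats each rival — Juno (29–5), Ember (26–8), Apollo (29–5), Citadel (29–5), Harbor (29–5) — so Beacon is the Condorcet winner.

Beacon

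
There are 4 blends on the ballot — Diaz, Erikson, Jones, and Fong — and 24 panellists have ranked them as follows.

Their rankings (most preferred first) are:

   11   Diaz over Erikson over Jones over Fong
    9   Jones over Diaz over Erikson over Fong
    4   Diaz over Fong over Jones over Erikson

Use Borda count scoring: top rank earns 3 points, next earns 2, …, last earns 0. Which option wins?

Diaz

Borda scores:
  Diaz: 11·3 + 9·2 + 4·3 = 63
  Erikson: 11·2 + 9·1 + 4·0 = 31
  Jones: 11·1 + 9·3 + 4·1 = 42
  Fong: 11·0 + 9·0 + 4·2 = 8
Diaz has the highest total.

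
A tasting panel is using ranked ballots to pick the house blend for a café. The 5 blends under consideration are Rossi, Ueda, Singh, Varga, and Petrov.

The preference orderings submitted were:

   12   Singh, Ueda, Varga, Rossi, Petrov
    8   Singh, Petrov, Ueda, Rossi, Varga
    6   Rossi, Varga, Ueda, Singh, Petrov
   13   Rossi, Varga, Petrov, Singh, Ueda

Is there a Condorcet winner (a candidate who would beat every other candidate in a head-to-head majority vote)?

Head-to-head results (39 voters total):
Rossi vs Ueda: Ueda wins 20–19.
Rossi vs Singh: Singh wins 20–19.
Rossi vs Varga: Rossi wins 27–12.
Rossi vs Petrov: Rossi wins 31–8.
Ueda vs Singh: Singh wins 33–6.
Ueda vs Varga: Ueda wins 20–19.
Ueda vs Petrov: Petrov wins 21–18.
Singh vs Varga: Singh wins 20–19.
Singh vs Petrov: Singh wins 26–13.
Varga vs Petrov: Varga wins 31–8.
Singh beats each rival — Rossi (20–19), Ueda (33–6), Varga (20–19), Petrov (26–13) — so Singh is the Condorcet winner.

Yes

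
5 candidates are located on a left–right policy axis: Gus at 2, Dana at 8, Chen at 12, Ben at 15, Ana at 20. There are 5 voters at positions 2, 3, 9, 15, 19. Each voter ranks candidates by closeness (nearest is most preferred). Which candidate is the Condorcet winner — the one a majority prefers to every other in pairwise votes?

With single-peaked preferences on a line, the Condorcet winner is the candidate closest to the median voter.
The median voter (position 9) is closest to Dana at 8.
Check: Dana vs Ben — voters closer to Dana: 3 of 5.

Dana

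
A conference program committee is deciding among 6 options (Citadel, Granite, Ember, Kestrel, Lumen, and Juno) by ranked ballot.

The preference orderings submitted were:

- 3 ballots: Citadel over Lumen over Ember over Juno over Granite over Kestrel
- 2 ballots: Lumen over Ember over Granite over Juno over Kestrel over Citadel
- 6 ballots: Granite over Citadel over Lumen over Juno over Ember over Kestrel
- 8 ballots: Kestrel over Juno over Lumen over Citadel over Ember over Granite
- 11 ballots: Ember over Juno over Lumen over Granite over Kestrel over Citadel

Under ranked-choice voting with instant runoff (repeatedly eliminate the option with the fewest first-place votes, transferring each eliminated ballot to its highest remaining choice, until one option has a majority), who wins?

Round 1: Ember 11, Kestrel 8, Granite 6, Citadel 3, Lumen 2, Juno 0. Juno has the fewest and is eliminated.
Round 2: Ember 11, Kestrel 8, Granite 6, Citadel 3, Lumen 2. Lumen has the fewest and is eliminated.
Round 3: Ember 13, Kestrel 8, Granite 6, Citadel 3. Citadel has the fewest and is eliminated.
Round 4: Ember 16, Kestrel 8, Granite 6. Ember has a majority.

Ember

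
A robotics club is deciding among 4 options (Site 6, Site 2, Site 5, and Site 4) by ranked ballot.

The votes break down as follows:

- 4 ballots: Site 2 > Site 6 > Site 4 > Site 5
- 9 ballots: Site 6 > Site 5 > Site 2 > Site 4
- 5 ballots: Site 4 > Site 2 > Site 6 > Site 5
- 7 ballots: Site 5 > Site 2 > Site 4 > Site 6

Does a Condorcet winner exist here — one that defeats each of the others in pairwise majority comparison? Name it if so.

There is no Condorcet winner

Head-to-head results (25 voters total):
Site 6 vs Site 2: Site 2 wins 16–9.
Site 6 vs Site 5: Site 6 wins 18–7.
Site 6 vs Site 4: Site 6 wins 13–12.
Site 2 vs Site 5: Site 5 wins 16–9.
Site 2 vs Site 4: Site 2 wins 20–5.
Site 5 vs Site 4: Site 5 wins 16–9.
No candidate beats all others: Site 6 beats Site 5 beats Site 2 beats Site 6, a majority cycle.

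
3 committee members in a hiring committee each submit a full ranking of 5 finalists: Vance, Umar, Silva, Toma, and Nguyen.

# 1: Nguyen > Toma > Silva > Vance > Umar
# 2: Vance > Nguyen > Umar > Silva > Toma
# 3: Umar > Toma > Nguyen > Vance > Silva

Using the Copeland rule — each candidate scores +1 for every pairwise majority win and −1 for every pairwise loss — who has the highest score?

Pairwise results:
  Vance vs Umar: Vance wins 2–1.
  Vance vs Silva: Vance wins 2–1.
  Vance vs Toma: Toma wins 2–1.
  Vance vs Nguyen: Nguyen wins 2–1.
  Umar vs Silva: Umar wins 2–1.
  Umar vs Toma: Umar wins 2–1.
  Umar vs Nguyen: Nguyen wins 2–1.
  Silva vs Toma: Toma wins 2–1.
  Silva vs Nguyen: Nguyen wins 3–0.
  Toma vs Nguyen: Nguyen wins 2–1.
Copeland scores (wins − losses):
  Vance: 2 − 2 = 0
  Umar: 2 − 2 = 0
  Silva: 0 − 4 = -4
  Toma: 2 − 2 = 0
  Nguyen: 4 − 0 = 4
Nguyen has the best Copeland score.

Nguyen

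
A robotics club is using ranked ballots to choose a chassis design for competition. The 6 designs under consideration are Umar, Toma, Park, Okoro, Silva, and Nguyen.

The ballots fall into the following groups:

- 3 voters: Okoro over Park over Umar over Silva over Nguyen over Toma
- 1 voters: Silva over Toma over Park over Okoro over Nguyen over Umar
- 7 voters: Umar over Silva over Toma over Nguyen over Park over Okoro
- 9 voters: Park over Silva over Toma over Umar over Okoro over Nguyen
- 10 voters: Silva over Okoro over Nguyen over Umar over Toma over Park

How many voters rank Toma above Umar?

10

Ballots ranking Toma above Umar: 1+9 = 10.
Ballots ranking Umar above Toma: 3+7+10 = 20.
So 10 of 30 voters prefer Toma to Umar.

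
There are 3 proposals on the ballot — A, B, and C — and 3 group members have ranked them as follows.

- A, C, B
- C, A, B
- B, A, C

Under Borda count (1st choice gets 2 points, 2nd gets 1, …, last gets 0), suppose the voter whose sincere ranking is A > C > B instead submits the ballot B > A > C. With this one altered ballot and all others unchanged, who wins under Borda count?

B

Borda totals with the altered ballot: A 3, B 4, C 2.
The switch changes the winner from A to B.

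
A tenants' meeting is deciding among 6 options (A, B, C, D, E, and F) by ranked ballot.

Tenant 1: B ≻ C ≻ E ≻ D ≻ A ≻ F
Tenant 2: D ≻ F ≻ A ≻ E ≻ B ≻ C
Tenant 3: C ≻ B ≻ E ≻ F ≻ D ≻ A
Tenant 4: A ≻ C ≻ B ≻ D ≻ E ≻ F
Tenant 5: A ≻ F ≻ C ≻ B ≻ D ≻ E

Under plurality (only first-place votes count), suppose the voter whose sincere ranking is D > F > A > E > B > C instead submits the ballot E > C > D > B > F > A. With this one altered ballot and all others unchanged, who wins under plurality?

First-place totals with the altered ballot: A 2, B 1, C 1, D 0, E 1, F 0.
The winner is unchanged: still A.

A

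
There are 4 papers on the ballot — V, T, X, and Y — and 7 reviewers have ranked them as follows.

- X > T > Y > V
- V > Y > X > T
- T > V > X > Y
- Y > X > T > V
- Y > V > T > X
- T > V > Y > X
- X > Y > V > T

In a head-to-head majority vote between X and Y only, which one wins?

Ballots ranking X above Y: 3.
Ballots ranking Y above X: 4.
Y wins the head-to-head, 4–3.

Y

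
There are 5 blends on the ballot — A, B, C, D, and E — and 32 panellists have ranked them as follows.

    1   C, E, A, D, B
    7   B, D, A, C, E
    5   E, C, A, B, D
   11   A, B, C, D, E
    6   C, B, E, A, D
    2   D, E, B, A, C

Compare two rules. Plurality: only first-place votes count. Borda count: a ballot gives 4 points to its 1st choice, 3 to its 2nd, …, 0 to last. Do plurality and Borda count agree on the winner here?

No

Plurality first-place counts: A 11, B 7, C 7, D 2, E 5 → A.
Borda totals: A 78, B 88, C 72, D 41, E 41 → B.
The two rules disagree: plurality picks A, Borda picks B.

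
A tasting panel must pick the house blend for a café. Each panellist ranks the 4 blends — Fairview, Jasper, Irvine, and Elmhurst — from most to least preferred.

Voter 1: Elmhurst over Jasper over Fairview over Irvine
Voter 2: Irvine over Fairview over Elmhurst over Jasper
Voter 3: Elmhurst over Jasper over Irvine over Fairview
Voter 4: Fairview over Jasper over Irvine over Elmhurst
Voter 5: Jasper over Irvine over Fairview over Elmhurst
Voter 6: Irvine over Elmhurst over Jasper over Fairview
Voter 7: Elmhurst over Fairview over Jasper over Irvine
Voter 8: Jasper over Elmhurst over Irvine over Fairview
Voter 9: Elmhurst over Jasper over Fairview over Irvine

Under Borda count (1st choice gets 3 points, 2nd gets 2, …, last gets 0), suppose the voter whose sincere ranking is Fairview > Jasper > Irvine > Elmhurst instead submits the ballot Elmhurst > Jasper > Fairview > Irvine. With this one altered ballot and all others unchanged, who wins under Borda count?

Elmhurst

Borda totals with the altered ballot: Fairview 8, Jasper 16, Irvine 10, Elmhurst 20.
The winner is unchanged: still Elmhurst.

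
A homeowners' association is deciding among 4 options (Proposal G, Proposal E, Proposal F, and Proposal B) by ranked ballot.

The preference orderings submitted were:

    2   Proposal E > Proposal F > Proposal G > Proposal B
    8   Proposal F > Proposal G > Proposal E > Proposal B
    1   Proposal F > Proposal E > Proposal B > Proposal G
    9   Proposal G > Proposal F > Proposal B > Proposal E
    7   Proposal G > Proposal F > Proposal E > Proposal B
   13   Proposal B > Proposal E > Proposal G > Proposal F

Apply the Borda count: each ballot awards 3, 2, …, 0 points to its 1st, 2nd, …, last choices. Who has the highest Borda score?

Proposal G

Borda scores:
  Proposal G: 2·1 + 8·2 + 0 + 9·3 + 7·3 + 13·1 = 79
  Proposal E: 2·3 + 8·1 + 2 + 9·0 + 7·1 + 13·2 = 49
  Proposal F: 2·2 + 8·3 + 3 + 9·2 + 7·2 + 13·0 = 63
  Proposal B: 2·0 + 8·0 + 1 + 9·1 + 7·0 + 13·3 = 49
Proposal G has the highest total.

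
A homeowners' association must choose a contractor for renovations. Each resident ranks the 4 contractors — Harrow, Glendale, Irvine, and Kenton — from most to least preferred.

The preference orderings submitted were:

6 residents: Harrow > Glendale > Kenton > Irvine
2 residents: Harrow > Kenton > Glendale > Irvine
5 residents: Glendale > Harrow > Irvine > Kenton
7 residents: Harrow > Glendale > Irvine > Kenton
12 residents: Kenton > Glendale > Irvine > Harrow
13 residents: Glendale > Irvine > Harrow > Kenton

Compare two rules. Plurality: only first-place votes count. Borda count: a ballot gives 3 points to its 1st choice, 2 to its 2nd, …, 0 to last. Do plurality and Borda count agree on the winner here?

Yes

Plurality first-place counts: Harrow 15, Glendale 18, Irvine 0, Kenton 12 → Glendale.
Borda totals: Harrow 68, Glendale 106, Irvine 50, Kenton 46 → Glendale.
The two rules agree on Glendale.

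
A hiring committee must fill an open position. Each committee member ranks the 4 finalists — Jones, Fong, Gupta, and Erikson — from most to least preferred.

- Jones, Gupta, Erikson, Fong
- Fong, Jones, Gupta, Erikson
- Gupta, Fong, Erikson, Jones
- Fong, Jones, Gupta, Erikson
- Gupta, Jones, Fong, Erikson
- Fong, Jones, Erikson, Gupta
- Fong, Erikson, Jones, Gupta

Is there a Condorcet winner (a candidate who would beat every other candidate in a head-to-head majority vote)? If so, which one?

Head-to-head results (7 voters total):
Jones vs Fong: Fong wins 5–2.
Jones vs Gupta: Jones wins 5–2.
Jones vs Erikson: Jones wins 5–2.
Fong vs Gupta: Fong wins 4–3.
Fong vs Erikson: Fong wins 6–1.
Gupta vs Erikson: Gupta wins 5–2.
Fong beats each rival — Jones (5–2), Gupta (4–3), Erikson (6–1) — so Fong is the Condorcet winner.

Fong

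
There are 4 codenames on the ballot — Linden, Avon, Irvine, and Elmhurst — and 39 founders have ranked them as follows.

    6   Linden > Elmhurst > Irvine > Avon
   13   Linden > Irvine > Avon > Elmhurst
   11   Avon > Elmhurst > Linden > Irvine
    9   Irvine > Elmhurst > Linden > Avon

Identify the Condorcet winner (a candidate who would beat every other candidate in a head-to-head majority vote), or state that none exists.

Head-to-head results (39 voters total):
Linden vs Avon: Linden wins 28–11.
Linden vs Irvine: Linden wins 30–9.
Linden vs Elmhurst: Elmhurst wins 20–19.
Avon vs Irvine: Irvine wins 28–11.
Avon vs Elmhurst: Avon wins 24–15.
Irvine vs Elmhurst: Irvine wins 22–17.
No candidate beats all others: Linden beats Avon beats Elmhurst beats Linden, a majority cycle.

There is no Condorcet winner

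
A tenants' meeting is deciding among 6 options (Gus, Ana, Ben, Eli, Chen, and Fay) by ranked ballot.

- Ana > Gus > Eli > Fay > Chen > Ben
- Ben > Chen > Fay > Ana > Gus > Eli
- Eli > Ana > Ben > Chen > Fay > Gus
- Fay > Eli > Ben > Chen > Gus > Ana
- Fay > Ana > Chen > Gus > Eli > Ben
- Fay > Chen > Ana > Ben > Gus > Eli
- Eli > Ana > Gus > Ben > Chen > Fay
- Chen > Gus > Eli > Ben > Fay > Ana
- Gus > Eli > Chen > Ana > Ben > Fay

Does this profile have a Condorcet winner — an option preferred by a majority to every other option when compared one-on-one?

No

Head-to-head results (9 voters total):
Gus vs Ana: Ana wins 6–3.
Gus vs Ben: Gus wins 5–4.
Gus vs Eli: Gus wins 6–3.
Gus vs Chen: Chen wins 6–3.
Gus vs Fay: Fay wins 5–4.
Ana vs Ben: Ana wins 6–3.
Ana vs Eli: Eli wins 5–4.
Ana vs Chen: Chen wins 5–4.
Ana vs Fay: Fay wins 5–4.
Ben vs Eli: Eli wins 7–2.
Ben vs Chen: Chen wins 5–4.
Ben vs Fay: Ben wins 5–4.
Eli vs Chen: Eli wins 5–4.
Eli vs Fay: Eli wins 5–4.
Chen vs Fay: Chen wins 5–4.
No candidate beats all others: Gus beats Eli beats Ana beats Gus, a majority cycle.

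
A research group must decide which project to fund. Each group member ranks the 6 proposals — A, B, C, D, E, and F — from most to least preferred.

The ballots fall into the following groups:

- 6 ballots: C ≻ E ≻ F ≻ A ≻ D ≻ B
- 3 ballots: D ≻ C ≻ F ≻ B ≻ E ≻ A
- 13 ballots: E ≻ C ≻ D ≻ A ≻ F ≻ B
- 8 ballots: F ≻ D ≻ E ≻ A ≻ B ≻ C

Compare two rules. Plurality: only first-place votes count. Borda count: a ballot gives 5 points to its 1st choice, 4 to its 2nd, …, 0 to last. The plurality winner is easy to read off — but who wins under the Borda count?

Plurality first-place counts: A 0, B 0, C 6, D 3, E 13, F 8 → E.
Borda totals: A 54, B 14, C 94, D 92, E 116, F 80 → E.

E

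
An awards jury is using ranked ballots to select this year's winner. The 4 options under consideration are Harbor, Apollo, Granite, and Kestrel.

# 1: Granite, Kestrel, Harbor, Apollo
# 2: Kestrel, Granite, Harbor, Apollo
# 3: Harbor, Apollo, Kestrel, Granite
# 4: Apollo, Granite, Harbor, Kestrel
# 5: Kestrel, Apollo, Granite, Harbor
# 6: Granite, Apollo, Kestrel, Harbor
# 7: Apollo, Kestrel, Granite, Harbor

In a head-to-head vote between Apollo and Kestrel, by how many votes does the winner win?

1

Ballots ranking Apollo above Kestrel: 4.
Ballots ranking Kestrel above Apollo: 3.
Apollo wins 4–3, a margin of 1.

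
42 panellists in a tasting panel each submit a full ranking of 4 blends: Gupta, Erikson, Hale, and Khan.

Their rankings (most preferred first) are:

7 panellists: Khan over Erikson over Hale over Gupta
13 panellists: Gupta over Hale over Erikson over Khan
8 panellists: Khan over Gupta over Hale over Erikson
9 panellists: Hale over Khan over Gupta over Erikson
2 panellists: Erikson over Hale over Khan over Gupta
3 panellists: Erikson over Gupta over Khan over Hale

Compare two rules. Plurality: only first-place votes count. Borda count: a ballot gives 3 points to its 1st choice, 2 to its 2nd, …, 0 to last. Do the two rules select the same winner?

Plurality first-place counts: Gupta 13, Erikson 5, Hale 9, Khan 15 → Khan.
Borda totals: Gupta 70, Erikson 42, Hale 72, Khan 68 → Hale.
The two rules disagree: plurality picks Khan, Borda picks Hale.

No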